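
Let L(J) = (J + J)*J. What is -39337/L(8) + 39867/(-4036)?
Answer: -40966777/129152 ≈ -317.20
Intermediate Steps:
L(J) = 2*J² (L(J) = (2*J)*J = 2*J²)
-39337/L(8) + 39867/(-4036) = -39337/(2*8²) + 39867/(-4036) = -39337/(2*64) + 39867*(-1/4036) = -39337/128 - 39867/4036 = -40966777/129152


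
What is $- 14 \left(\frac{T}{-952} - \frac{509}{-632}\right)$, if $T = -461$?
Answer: $- \frac{48495}{2686} \approx -18.055$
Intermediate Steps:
$- 14 \left(\frac{T}{-952} - \frac{509}{-632}\right) = - 14 \left(- \frac{461}{-952} - \frac{509}{-632}\right) = - 14 \left(\left(-461\right) \left(- \frac{1}{952}\right) - - \frac{509}{632}\right) = - 14 \left(\frac{461}{952} + \frac{509}{632}\right) = \left(-14\right) \frac{48495}{37604} = - \frac{48495}{2686}$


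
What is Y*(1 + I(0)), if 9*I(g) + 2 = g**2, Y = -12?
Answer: -28/3 ≈ -9.3333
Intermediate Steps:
I(g) = -2/9 + g**2/9
Y*(1 + I(0)) = -12*(1 + (-2/9 + (1/9)*0**2)) = -12*(1 + (-2/9 + (1/9)*0)) = -12*(1 + (-2/9 + 0)) = -12*(1 - 2/9) = -12*7/9 = -28/3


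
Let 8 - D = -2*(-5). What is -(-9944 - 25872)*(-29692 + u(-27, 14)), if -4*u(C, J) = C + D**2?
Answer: -1063242730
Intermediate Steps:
D = -2 (D = 8 - (-2)*(-5) = 8 - 1*10 = 8 - 10 = -2)
u(C, J) = -1 - C/4 (u(C, J) = -(C + (-2)**2)/4 = -(C + 4)/4 = -(4 + C)/4 = -1 - C/4)
-(-9944 - 25872)*(-29692 + u(-27, 14)) = -(-9944 - 25872)*(-29692 + (-1 - 1/4*(-27))) = -(-35816)*(-29692 + (-1 + 27/4)) = -(-35816)*(-29692 + 23/4) = -(-35816)*(-118745)/4 = -1*1063242730 = -1063242730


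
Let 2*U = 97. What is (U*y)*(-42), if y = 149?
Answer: -303513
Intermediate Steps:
U = 97/2 (U = (½)*97 = 97/2 ≈ 48.500)
(U*y)*(-42) = ((97/2)*149)*(-42) = (14453/2)*(-42) = -303513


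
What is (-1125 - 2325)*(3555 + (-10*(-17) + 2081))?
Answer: -20030700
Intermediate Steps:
(-1125 - 2325)*(3555 + (-10*(-17) + 2081)) = -3450*(3555 + (170 + 2081)) = -3450*(3555 + 2251) = -3450*5806 = -20030700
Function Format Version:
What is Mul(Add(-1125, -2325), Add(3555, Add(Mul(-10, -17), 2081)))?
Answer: -20030700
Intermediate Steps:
Mul(Add(-1125, -2325), Add(3555, Add(Mul(-10, -17), 2081))) = Mul(-3450, Add(3555, Add(170, 2081))) = Mul(-3450, Add(3555, 2251)) = Mul(-3450, 5806) = -20030700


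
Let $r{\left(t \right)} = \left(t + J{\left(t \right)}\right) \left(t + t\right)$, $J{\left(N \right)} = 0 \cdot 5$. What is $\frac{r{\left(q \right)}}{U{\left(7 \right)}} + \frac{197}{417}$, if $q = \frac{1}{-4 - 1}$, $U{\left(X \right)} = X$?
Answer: $\frac{35309}{72975} \approx 0.48385$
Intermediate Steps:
$q = - \frac{1}{5}$ ($q = \frac{1}{-5} = - \frac{1}{5} \approx -0.2$)
$J{\left(N \right)} = 0$
$r{\left(t \right)} = 2 t^{2}$ ($r{\left(t \right)} = \left(t + 0\right) \left(t + t\right) = t 2 t = 2 t^{2}$)
$\frac{r{\left(q \right)}}{U{\left(7 \right)}} + \frac{197}{417} = \frac{2 \left(- \frac{1}{5}\right)^{2}}{7} + \frac{197}{417} = 2 \cdot \frac{1}{25} \cdot \frac{1}{7} + 197 \cdot \frac{1}{417} = \frac{2}{25} \cdot \frac{1}{7} + \frac{197}{417} = \frac{2}{175} + \frac{197}{417} = \frac{35309}{72975}$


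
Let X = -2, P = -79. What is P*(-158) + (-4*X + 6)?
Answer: 12496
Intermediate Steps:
P*(-158) + (-4*X + 6) = -79*(-158) + (-4*(-2) + 6) = 12482 + (8 + 6) = 12482 + 14 = 12496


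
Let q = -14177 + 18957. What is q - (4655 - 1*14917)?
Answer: 15042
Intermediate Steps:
q = 4780
q - (4655 - 1*14917) = 4780 - (4655 - 1*14917) = 4780 - (4655 - 14917) = 4780 - 1*(-10262) = 4780 + 10262 = 15042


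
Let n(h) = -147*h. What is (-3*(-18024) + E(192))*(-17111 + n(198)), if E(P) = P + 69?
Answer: -2511108261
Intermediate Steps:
E(P) = 69 + P
(-3*(-18024) + E(192))*(-17111 + n(198)) = (-3*(-18024) + (69 + 192))*(-17111 - 147*198) = (54072 + 261)*(-17111 - 29106) = 54333*(-46217) = -2511108261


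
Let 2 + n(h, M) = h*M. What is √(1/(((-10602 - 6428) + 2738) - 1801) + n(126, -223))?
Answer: I*√60144369033/1463 ≈ 167.63*I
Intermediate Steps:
n(h, M) = -2 + M*h (n(h, M) = -2 + h*M = -2 + M*h)
√(1/(((-10602 - 6428) + 2738) - 1801) + n(126, -223)) = √(1/(((-10602 - 6428) + 2738) - 1801) + (-2 - 223*126)) = √(1/((-17030 + 2738) - 1801) + (-2 - 28098)) = √(1/(-14292 - 1801) - 28100) = √(1/(-16093) - 28100) = √(-1/16093 - 28100) = √(-452213301/16093) = I*√60144369033/1463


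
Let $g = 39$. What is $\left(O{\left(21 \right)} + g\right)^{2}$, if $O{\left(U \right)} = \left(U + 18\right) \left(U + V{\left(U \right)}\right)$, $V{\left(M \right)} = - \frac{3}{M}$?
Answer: $\frac{35605089}{49} \approx 7.2663 \cdot 10^{5}$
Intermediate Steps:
$O{\left(U \right)} = \left(18 + U\right) \left(U - \frac{3}{U}\right)$ ($O{\left(U \right)} = \left(U + 18\right) \left(U - \frac{3}{U}\right) = \left(18 + U\right) \left(U - \frac{3}{U}\right)$)
$\left(O{\left(21 \right)} + g\right)^{2} = \left(\left(-3 + 21^{2} - \frac{54}{21} + 18 \cdot 21\right) + 39\right)^{2} = \left(\left(-3 + 441 - \frac{18}{7} + 378\right) + 39\right)^{2} = \left(\frac{5694}{7} + 39\right)^{2} = \left(\frac{5967}{7}\right)^{2} = \frac{35605089}{49}$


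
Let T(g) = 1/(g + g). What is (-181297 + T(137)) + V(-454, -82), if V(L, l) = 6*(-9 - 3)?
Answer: -49695105/274 ≈ -1.8137e+5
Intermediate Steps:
V(L, l) = -72 (V(L, l) = 6*(-12) = -72)
T(g) = 1/(2*g)
(-181297 + T(137)) + V(-454, -82) = (-181297 + (½)/137) - 72 = (-181297 + (½)*(1/137)) - 72 = (-181297 + 1/274) - 72 = -49675377/274 - 72 = -49695105/274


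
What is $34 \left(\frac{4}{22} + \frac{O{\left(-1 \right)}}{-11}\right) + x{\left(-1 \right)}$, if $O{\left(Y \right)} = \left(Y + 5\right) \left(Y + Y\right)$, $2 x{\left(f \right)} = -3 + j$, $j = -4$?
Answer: $\frac{603}{22} \approx 27.409$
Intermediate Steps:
$x{\left(f \right)} = - \frac{7}{2}$ ($x{\left(f \right)} = \frac{-3 - 4}{2} = \frac{1}{2} \left(-7\right) = - \frac{7}{2}$)
$O{\left(Y \right)} = 2 Y \left(5 + Y\right)$ ($O{\left(Y \right)} = \left(5 + Y\right) 2 Y = 2 Y \left(5 + Y\right)$)
$34 \left(\frac{4}{22} + \frac{O{\left(-1 \right)}}{-11}\right) + x{\left(-1 \right)} = 34 \left(\frac{4}{22} + \frac{2 \left(-1\right) \left(5 - 1\right)}{-11}\right) - \frac{7}{2} = 34 \left(4 \cdot \frac{1}{22} + 2 \left(-1\right) 4 \left(- \frac{1}{11}\right)\right) - \frac{7}{2} = 34 \left(\frac{2}{11} - - \frac{8}{11}\right) - \frac{7}{2} = 34 \left(\frac{2}{11} + \frac{8}{11}\right) - \frac{7}{2} = 34 \cdot \frac{10}{11} - \frac{7}{2} = \frac{340}{11} - \frac{7}{2} = \frac{603}{22}$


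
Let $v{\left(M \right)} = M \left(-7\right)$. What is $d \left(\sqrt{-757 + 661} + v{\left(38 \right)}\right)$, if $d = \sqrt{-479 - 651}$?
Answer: $- 8 \sqrt{1695} - 266 i \sqrt{1130} \approx -329.36 - 8941.7 i$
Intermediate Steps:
$d = i \sqrt{1130}$ ($d = \sqrt{-1130} = i \sqrt{1130} \approx 33.615 i$)
$v{\left(M \right)} = - 7 M$
$d \left(\sqrt{-757 + 661} + v{\left(38 \right)}\right) = i \sqrt{1130} \left(\sqrt{-757 + 661} - 266\right) = i \sqrt{1130} \left(\sqrt{-96} - 266\right) = i \sqrt{1130} \left(4 i \sqrt{6} - 266\right) = i \sqrt{1130} \left(-266 + 4 i \sqrt{6}\right)$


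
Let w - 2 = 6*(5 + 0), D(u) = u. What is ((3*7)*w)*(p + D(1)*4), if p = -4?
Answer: 0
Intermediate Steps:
w = 32 (w = 2 + 6*(5 + 0) = 2 + 6*5 = 2 + 30 = 32)
((3*7)*w)*(p + D(1)*4) = ((3*7)*32)*(-4 + 1*4) = (21*32)*(-4 + 4) = 672*0 = 0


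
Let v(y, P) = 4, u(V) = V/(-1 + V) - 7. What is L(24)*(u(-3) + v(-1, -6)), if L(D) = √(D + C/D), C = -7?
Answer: -3*√3414/16 ≈ -10.956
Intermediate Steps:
u(V) = -7 + V/(-1 + V) (u(V) = V/(-1 + V) - 7 = -7 + V/(-1 + V))
L(D) = √(D - 7/D)
L(24)*(u(-3) + v(-1, -6)) = √(24 - 7/24)*((7 - 6*(-3))/(-1 - 3) + 4) = √(24 - 7*1/24)*((7 + 18)/(-4) + 4) = √(24 - 7/24)*(-¼*25 + 4) = √(569/24)*(-25/4 + 4) = (√3414/12)*(-9/4) = -3*√3414/16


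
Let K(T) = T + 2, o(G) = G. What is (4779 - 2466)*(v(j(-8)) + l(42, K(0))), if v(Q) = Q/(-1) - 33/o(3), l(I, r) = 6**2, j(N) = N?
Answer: 76329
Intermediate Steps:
K(T) = 2 + T
l(I, r) = 36
v(Q) = -11 - Q (v(Q) = Q/(-1) - 33/3 = Q*(-1) - 33*1/3 = -Q - 11 = -11 - Q)
(4779 - 2466)*(v(j(-8)) + l(42, K(0))) = (4779 - 2466)*((-11 - 1*(-8)) + 36) = 2313*((-11 + 8) + 36) = 2313*(-3 + 36) = 2313*33 = 76329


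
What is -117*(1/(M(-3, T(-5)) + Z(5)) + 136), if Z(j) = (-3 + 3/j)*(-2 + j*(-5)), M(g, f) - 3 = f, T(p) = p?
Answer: -4996953/314 ≈ -15914.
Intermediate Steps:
M(g, f) = 3 + f
Z(j) = (-3 + 3/j)*(-2 - 5*j)
-117*(1/(M(-3, T(-5)) + Z(5)) + 136) = -117*(1/((3 - 5) + (-9 - 6/5 + 15*5)) + 136) = -117*(1/(-2 + (-9 - 6*⅕ + 75)) + 136) = -117*(1/(-2 + (-9 - 6/5 + 75)) + 136) = -117*(1/(-2 + 324/5) + 136) = -117*(1/(314/5) + 136) = -117*(5/314 + 136) = -117*42709/314 = -4996953/314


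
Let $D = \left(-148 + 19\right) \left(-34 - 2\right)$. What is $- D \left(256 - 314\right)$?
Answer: $269352$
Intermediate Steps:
$D = 4644$ ($D = \left(-129\right) \left(-36\right) = 4644$)
$- D \left(256 - 314\right) = \left(-1\right) 4644 \left(256 - 314\right) = \left(-4644\right) \left(-58\right) = 269352$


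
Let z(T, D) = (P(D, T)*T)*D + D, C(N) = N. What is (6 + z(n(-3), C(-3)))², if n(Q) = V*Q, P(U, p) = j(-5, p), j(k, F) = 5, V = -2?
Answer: 7569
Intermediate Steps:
P(U, p) = 5
n(Q) = -2*Q
z(T, D) = D + 5*D*T (z(T, D) = (5*T)*D + D = 5*D*T + D = D + 5*D*T)
(6 + z(n(-3), C(-3)))² = (6 - 3*(1 + 5*(-2*(-3))))² = (6 - 3*(1 + 5*6))² = (6 - 3*(1 + 30))² = (6 - 3*31)² = (6 - 93)² = (-87)² = 7569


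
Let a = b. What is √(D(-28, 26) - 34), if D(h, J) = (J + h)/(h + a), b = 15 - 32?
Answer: 2*I*√1910/15 ≈ 5.8271*I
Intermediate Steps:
b = -17
a = -17
D(h, J) = (J + h)/(-17 + h) (D(h, J) = (J + h)/(h - 17) = (J + h)/(-17 + h))
√(D(-28, 26) - 34) = √((26 - 28)/(-17 - 28) - 34) = √(-2/(-45) - 34) = √(-1/45*(-2) - 34) = √(2/45 - 34) = √(-1528/45) = 2*I*√1910/15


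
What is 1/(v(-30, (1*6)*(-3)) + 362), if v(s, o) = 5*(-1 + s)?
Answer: 1/207 ≈ 0.0048309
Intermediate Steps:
v(s, o) = -5 + 5*s
1/(v(-30, (1*6)*(-3)) + 362) = 1/((-5 + 5*(-30)) + 362) = 1/((-5 - 150) + 362) = 1/(-155 + 362) = 1/207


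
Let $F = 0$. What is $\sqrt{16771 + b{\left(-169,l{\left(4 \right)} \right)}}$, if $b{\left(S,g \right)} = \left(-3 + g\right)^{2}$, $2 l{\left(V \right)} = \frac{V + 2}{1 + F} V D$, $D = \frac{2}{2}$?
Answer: $2 \sqrt{4213} \approx 129.82$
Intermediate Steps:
$D = 1$ ($D = 2 \cdot \frac{1}{2} = 1$)
$l{\left(V \right)} = \frac{V \left(2 + V\right)}{2}$ ($l{\left(V \right)} = \frac{\frac{V + 2}{1 + 0} V 1}{2} = \frac{\frac{2 + V}{1} V 1}{2} = \frac{\left(2 + V\right) 1 V 1}{2} = \frac{\left(2 + V\right) V 1}{2} = \frac{V \left(2 + V\right) 1}{2} = \frac{V \left(2 + V\right)}{2}$)
$\sqrt{16771 + b{\left(-169,l{\left(4 \right)} \right)}} = \sqrt{16771 + \left(-3 + \frac{1}{2} \cdot 4 \left(2 + 4\right)\right)^{2}} = \sqrt{16771 + \left(-3 + \frac{1}{2} \cdot 4 \cdot 6\right)^{2}} = \sqrt{16771 + \left(-3 + 12\right)^{2}} = \sqrt{16771 + 9^{2}} = \sqrt{16771 + 81} = \sqrt{16852} = 2 \sqrt{4213}$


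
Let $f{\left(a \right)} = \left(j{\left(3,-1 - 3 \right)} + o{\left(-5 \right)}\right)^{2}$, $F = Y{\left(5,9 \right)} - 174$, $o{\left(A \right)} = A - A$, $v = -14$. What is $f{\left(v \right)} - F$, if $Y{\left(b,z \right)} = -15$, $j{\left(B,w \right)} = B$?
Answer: $198$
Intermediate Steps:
$o{\left(A \right)} = 0$
$F = -189$ ($F = -15 - 174 = -189$)
$f{\left(a \right)} = 9$ ($f{\left(a \right)} = \left(3 + 0\right)^{2} = 3^{2} = 9$)
$f{\left(v \right)} - F = 9 - -189 = 9 + 189 = 198$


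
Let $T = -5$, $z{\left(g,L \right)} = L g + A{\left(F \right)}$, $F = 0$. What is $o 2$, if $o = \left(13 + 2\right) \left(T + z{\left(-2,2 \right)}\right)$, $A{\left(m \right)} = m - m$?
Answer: $-270$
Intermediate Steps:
$A{\left(m \right)} = 0$
$z{\left(g,L \right)} = L g$ ($z{\left(g,L \right)} = L g + 0 = L g$)
$o = -135$ ($o = \left(13 + 2\right) \left(-5 + 2 \left(-2\right)\right) = 15 \left(-5 - 4\right) = 15 \left(-9\right) = -135$)
$o 2 = \left(-135\right) 2 = -270$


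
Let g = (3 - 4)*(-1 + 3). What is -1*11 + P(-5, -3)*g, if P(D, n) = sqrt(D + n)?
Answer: -11 - 4*I*sqrt(2) ≈ -11.0 - 5.6569*I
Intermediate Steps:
g = -2 (g = -1*2 = -2)
-1*11 + P(-5, -3)*g = -1*11 + sqrt(-5 - 3)*(-2) = -11 + sqrt(-8)*(-2) = -11 + (2*I*sqrt(2))*(-2) = -11 - 4*I*sqrt(2)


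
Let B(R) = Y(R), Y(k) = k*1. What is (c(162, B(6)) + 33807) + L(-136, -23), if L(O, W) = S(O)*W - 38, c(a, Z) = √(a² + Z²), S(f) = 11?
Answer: 33516 + 6*√730 ≈ 33678.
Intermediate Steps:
Y(k) = k
B(R) = R
c(a, Z) = √(Z² + a²)
L(O, W) = -38 + 11*W (L(O, W) = 11*W - 38 = -38 + 11*W)
(c(162, B(6)) + 33807) + L(-136, -23) = (√(6² + 162²) + 33807) + (-38 + 11*(-23)) = (√(36 + 26244) + 33807) + (-38 - 253) = (√26280 + 33807) - 291 = (6*√730 + 33807) - 291 = (33807 + 6*√730) - 291 = 33516 + 6*√730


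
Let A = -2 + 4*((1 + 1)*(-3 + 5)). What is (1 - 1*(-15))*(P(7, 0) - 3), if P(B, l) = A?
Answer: 176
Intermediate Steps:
A = 14 (A = -2 + 4*(2*2) = -2 + 4*4 = -2 + 16 = 14)
P(B, l) = 14
(1 - 1*(-15))*(P(7, 0) - 3) = (1 - 1*(-15))*(14 - 3) = (1 + 15)*11 = 16*11 = 176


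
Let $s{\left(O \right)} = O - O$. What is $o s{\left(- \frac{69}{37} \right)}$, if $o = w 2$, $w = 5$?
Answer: $0$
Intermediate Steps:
$s{\left(O \right)} = 0$
$o = 10$ ($o = 5 \cdot 2 = 10$)
$o s{\left(- \frac{69}{37} \right)} = 10 \cdot 0 = 0$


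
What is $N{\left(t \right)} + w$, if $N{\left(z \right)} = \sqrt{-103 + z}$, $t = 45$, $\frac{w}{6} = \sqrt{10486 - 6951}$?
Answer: $6 \sqrt{3535} + i \sqrt{58} \approx 356.74 + 7.6158 i$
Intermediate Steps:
$w = 6 \sqrt{3535}$ ($w = 6 \sqrt{10486 - 6951} = 6 \sqrt{3535} \approx 356.74$)
$N{\left(t \right)} + w = \sqrt{-103 + 45} + 6 \sqrt{3535} = \sqrt{-58} + 6 \sqrt{3535} = i \sqrt{58} + 6 \sqrt{3535} = 6 \sqrt{3535} + i \sqrt{58}$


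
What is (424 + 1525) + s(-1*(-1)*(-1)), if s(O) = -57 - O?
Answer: 1893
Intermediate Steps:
(424 + 1525) + s(-1*(-1)*(-1)) = (424 + 1525) + (-57 - (-1*(-1))*(-1)) = 1949 + (-57 - (-1)) = 1949 + (-57 - 1*(-1)) = 1949 + (-57 + 1) = 1949 - 56 = 1893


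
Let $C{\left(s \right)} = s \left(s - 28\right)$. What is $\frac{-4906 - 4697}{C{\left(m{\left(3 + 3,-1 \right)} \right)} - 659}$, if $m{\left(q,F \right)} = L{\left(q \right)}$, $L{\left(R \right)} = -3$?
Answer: $\frac{9603}{566} \approx 16.966$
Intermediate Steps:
$m{\left(q,F \right)} = -3$
$C{\left(s \right)} = s \left(-28 + s\right)$
$\frac{-4906 - 4697}{C{\left(m{\left(3 + 3,-1 \right)} \right)} - 659} = \frac{-4906 - 4697}{- 3 \left(-28 - 3\right) - 659} = - \frac{9603}{\left(-3\right) \left(-31\right) - 659} = - \frac{9603}{93 - 659} = - \frac{9603}{-566} = \left(-9603\right) \left(- \frac{1}{566}\right) = \frac{9603}{566}$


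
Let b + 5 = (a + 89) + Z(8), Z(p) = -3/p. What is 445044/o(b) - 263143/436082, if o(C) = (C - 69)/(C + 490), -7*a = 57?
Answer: 2048598129097209/52765922 ≈ 3.8824e+7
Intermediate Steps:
a = -57/7 (a = -⅐*57 = -57/7 ≈ -8.1429)
b = 4227/56 (b = -5 + ((-57/7 + 89) - 3/8) = -5 + (566/7 - 3*⅛) = -5 + (566/7 - 3/8) = -5 + 4507/56 = 4227/56 ≈ 75.482)
o(C) = (-69 + C)/(490 + C)
445044/o(b) - 263143/436082 = 445044/(((-69 + 4227/56)/(490 + 4227/56))) - 263143/436082 = 445044/(((363/56)/(31667/56))) - 263143*1/436082 = 445044/(((56/31667)*(363/56))) - 263143/436082 = 445044/(363/31667) - 263143/436082 = 445044*(31667/363) - 263143/436082 = 4697736116/121 - 263143/436082 = 2048598129097209/52765922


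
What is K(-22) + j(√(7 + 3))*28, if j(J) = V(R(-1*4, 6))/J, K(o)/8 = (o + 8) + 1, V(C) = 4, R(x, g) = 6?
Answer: -104 + 56*√10/5 ≈ -68.583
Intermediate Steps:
K(o) = 72 + 8*o (K(o) = 8*((o + 8) + 1) = 8*((8 + o) + 1) = 8*(9 + o) = 72 + 8*o)
j(J) = 4/J
K(-22) + j(√(7 + 3))*28 = (72 + 8*(-22)) + (4/(√(7 + 3)))*28 = (72 - 176) + (4/(√10))*28 = -104 + (4*(√10/10))*28 = -104 + (2*√10/5)*28 = -104 + 56*√10/5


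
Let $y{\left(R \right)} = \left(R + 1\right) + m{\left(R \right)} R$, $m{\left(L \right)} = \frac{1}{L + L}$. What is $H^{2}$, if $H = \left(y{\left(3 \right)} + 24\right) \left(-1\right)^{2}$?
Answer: $\frac{3249}{4} \approx 812.25$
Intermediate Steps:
$m{\left(L \right)} = \frac{1}{2 L}$
$y{\left(R \right)} = \frac{3}{2} + R$ ($y{\left(R \right)} = \left(R + 1\right) + \frac{1}{2 R} R = \left(1 + R\right) + \frac{1}{2} = \frac{3}{2} + R$)
$H = \frac{57}{2}$ ($H = \left(\left(\frac{3}{2} + 3\right) + 24\right) \left(-1\right)^{2} = \left(\frac{9}{2} + 24\right) 1 = \frac{57}{2} \cdot 1 = \frac{57}{2} \approx 28.5$)
$H^{2} = \left(\frac{57}{2}\right)^{2} = \frac{3249}{4}$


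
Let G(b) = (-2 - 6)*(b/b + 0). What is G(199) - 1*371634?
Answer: -371642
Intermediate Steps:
G(b) = -8 (G(b) = -8*(1 + 0) = -8*1 = -8)
G(199) - 1*371634 = -8 - 1*371634 = -8 - 371634 = -371642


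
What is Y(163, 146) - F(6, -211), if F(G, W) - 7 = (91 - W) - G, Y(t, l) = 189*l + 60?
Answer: 27351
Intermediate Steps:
Y(t, l) = 60 + 189*l
F(G, W) = 98 - G - W (F(G, W) = 7 + ((91 - W) - G) = 7 + (91 - G - W) = 98 - G - W)
Y(163, 146) - F(6, -211) = (60 + 189*146) - (98 - 1*6 - 1*(-211)) = (60 + 27594) - (98 - 6 + 211) = 27654 - 1*303 = 27654 - 303 = 27351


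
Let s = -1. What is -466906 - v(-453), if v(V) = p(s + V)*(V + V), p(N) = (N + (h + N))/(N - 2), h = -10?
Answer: -17673119/38 ≈ -4.6508e+5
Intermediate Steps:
p(N) = (-10 + 2*N)/(-2 + N) (p(N) = (N + (-10 + N))/(N - 2) = (-10 + 2*N)/(-2 + N))
v(V) = 4*V*(-6 + V)/(-3 + V) (v(V) = (2*(-5 + (-1 + V))/(-2 + (-1 + V)))*(V + V) = (2*(-6 + V)/(-3 + V))*(2*V) = 4*V*(-6 + V)/(-3 + V))
-466906 - v(-453) = -466906 - 4*(-453)*(-6 - 453)/(-3 - 453) = -466906 - 4*(-453)*(-459)/(-456) = -466906 - 4*(-453)*(-1)*(-459)/456 = -466906 - 1*(-69309/38) = -466906 + 69309/38 = -17673119/38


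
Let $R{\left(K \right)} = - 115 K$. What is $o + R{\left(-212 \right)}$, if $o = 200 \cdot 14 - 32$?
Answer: $27148$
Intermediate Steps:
$o = 2768$ ($o = 2800 - 32 = 2768$)
$o + R{\left(-212 \right)} = 2768 - -24380 = 2768 + 24380 = 27148$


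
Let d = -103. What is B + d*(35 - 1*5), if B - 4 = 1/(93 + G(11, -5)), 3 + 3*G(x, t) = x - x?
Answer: -283911/92 ≈ -3086.0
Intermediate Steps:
G(x, t) = -1 (G(x, t) = -1 + (x - x)/3 = -1 + (⅓)*0 = -1 + 0 = -1)
B = 369/92 (B = 4 + 1/(93 - 1) = 4 + 1/92 = 369/92 ≈ 4.0109)
B + d*(35 - 1*5) = 369/92 - 103*(35 - 1*5) = 369/92 - 103*(35 - 5) = 369/92 - 103*30 = 369/92 - 3090 = -283911/92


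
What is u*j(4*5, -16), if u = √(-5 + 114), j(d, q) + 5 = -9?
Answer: -14*√109 ≈ -146.16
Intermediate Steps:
j(d, q) = -14 (j(d, q) = -5 - 9 = -14)
u = √109 ≈ 10.440
u*j(4*5, -16) = √109*(-14) = -14*√109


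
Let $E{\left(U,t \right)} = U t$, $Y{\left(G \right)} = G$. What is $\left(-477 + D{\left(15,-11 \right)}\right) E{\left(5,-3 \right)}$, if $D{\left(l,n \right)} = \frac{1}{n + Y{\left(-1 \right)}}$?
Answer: $\frac{28625}{4} \approx 7156.3$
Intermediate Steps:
$D{\left(l,n \right)} = \frac{1}{-1 + n}$ ($D{\left(l,n \right)} = \frac{1}{n - 1} = \frac{1}{-1 + n}$)
$\left(-477 + D{\left(15,-11 \right)}\right) E{\left(5,-3 \right)} = \left(-477 + \frac{1}{-1 - 11}\right) 5 \left(-3\right) = \left(-477 + \frac{1}{-12}\right) \left(-15\right) = \left(-477 - \frac{1}{12}\right) \left(-15\right) = \left(- \frac{5725}{12}\right) \left(-15\right) = \frac{28625}{4}$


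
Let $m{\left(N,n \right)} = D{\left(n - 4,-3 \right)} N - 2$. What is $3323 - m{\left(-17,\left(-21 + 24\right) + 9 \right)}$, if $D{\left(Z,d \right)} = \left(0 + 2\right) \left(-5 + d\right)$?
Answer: $3053$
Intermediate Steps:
$D{\left(Z,d \right)} = -10 + 2 d$ ($D{\left(Z,d \right)} = 2 \left(-5 + d\right) = -10 + 2 d$)
$m{\left(N,n \right)} = -2 - 16 N$ ($m{\left(N,n \right)} = \left(-10 + 2 \left(-3\right)\right) N - 2 = \left(-10 - 6\right) N - 2 = - 16 N - 2 = -2 - 16 N$)
$3323 - m{\left(-17,\left(-21 + 24\right) + 9 \right)} = 3323 - \left(-2 - -272\right) = 3323 - \left(-2 + 272\right) = 3323 - 270 = 3053$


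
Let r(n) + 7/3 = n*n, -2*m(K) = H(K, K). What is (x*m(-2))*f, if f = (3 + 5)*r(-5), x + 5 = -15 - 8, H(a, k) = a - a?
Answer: 0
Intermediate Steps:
H(a, k) = 0
m(K) = 0 (m(K) = -1/2*0 = 0)
r(n) = -7/3 + n**2 (r(n) = -7/3 + n*n = -7/3 + n**2)
x = -28 (x = -5 + (-15 - 8) = -5 - 23 = -28)
f = 544/3 (f = (3 + 5)*(-7/3 + (-5)**2) = 8*(-7/3 + 25) = 8*(68/3) = 544/3 ≈ 181.33)
(x*m(-2))*f = -28*0*(544/3) = 0*(544/3) = 0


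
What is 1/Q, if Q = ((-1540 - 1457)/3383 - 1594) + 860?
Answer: -3383/2486119 ≈ -0.0013608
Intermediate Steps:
Q = -2486119/3383 (Q = (-2997*1/3383 - 1594) + 860 = (-2997/3383 - 1594) + 860 = -5395499/3383 + 860 = -2486119/3383 ≈ -734.89)
1/Q = 1/(-2486119/3383) = -3383/2486119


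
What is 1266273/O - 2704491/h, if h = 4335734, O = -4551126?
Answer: -1483225183854/1644372644707 ≈ -0.90200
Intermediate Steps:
1266273/O - 2704491/h = 1266273/(-4551126) - 2704491/4335734 = 1266273*(-1/4551126) - 2704491*1/4335734 = -422091/1517042 - 2704491/4335734 = -1483225183854/1644372644707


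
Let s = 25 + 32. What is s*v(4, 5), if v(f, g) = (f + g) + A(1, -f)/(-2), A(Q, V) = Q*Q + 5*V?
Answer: 2109/2 ≈ 1054.5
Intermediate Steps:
A(Q, V) = Q² + 5*V
v(f, g) = -½ + g + 7*f/2 (v(f, g) = (f + g) + (1² + 5*(-f))/(-2) = (f + g) + (1 - 5*f)*(-½) = (f + g) + (-½ + 5*f/2) = -½ + g + 7*f/2)
s = 57
s*v(4, 5) = 57*(-½ + 5 + (7/2)*4) = 57*(-½ + 5 + 14) = 57*(37/2) = 2109/2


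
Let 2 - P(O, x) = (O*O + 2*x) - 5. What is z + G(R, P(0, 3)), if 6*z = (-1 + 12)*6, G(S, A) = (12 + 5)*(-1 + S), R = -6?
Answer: -108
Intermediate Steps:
P(O, x) = 7 - O² - 2*x (P(O, x) = 2 - ((O*O + 2*x) - 5) = 2 - ((O² + 2*x) - 5) = 2 - (-5 + O² + 2*x) = 2 + (5 - O² - 2*x) = 7 - O² - 2*x)
G(S, A) = -17 + 17*S (G(S, A) = 17*(-1 + S) = -17 + 17*S)
z = 11 (z = ((-1 + 12)*6)/6 = (11*6)/6 = (⅙)*66 = 11)
z + G(R, P(0, 3)) = 11 + (-17 + 17*(-6)) = 11 + (-17 - 102) = 11 - 119 = -108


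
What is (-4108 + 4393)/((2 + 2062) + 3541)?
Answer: 3/59 ≈ 0.050847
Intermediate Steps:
(-4108 + 4393)/((2 + 2062) + 3541) = 285/(2064 + 3541) = 285/5605 = 285*(1/5605) = 3/59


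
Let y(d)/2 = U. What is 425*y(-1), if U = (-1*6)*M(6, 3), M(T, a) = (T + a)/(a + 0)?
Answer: -15300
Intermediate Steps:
M(T, a) = (T + a)/a
U = -18 (U = (-1*6)*((6 + 3)/3) = -2*9 = -6*3 = -18)
y(d) = -36 (y(d) = 2*(-18) = -36)
425*y(-1) = 425*(-36) = -15300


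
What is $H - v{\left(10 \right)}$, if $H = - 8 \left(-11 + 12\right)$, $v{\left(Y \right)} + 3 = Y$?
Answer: $-15$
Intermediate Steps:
$v{\left(Y \right)} = -3 + Y$
$H = -8$ ($H = \left(-8\right) 1 = -8$)
$H - v{\left(10 \right)} = -8 - \left(-3 + 10\right) = -8 - 7 = -15$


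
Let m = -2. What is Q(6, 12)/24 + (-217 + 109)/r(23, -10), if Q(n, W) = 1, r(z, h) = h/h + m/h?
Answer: -2159/24 ≈ -89.958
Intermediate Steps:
r(z, h) = 1 - 2/h (r(z, h) = h/h - 2/h = 1 - 2/h)
Q(6, 12)/24 + (-217 + 109)/r(23, -10) = 1/24 + (-217 + 109)/(((-2 - 10)/(-10))) = 1*(1/24) - 108/((-1/10*(-12))) = 1/24 - 108/6/5 = 1/24 - 108*5/6 = 1/24 - 90 = -2159/24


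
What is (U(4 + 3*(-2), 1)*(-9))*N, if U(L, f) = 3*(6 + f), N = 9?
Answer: -1701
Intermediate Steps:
U(L, f) = 18 + 3*f
(U(4 + 3*(-2), 1)*(-9))*N = ((18 + 3*1)*(-9))*9 = ((18 + 3)*(-9))*9 = (21*(-9))*9 = -189*9 = -1701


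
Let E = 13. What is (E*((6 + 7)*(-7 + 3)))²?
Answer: 456976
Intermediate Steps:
(E*((6 + 7)*(-7 + 3)))² = (13*((6 + 7)*(-7 + 3)))² = (13*(13*(-4)))² = (13*(-52))² = (-676)² = 456976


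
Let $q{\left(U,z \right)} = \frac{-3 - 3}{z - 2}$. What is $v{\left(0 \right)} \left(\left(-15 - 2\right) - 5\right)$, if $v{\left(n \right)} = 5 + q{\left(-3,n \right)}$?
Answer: $-176$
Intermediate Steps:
$q{\left(U,z \right)} = - \frac{6}{-2 + z}$
$v{\left(n \right)} = 5 - \frac{6}{-2 + n}$
$v{\left(0 \right)} \left(\left(-15 - 2\right) - 5\right) = \frac{-16 + 5 \cdot 0}{-2 + 0} \left(\left(-15 - 2\right) - 5\right) = \frac{-16 + 0}{-2} \left(-17 - 5\right) = \left(- \frac{1}{2}\right) \left(-16\right) \left(-22\right) = 8 \left(-22\right) = -176$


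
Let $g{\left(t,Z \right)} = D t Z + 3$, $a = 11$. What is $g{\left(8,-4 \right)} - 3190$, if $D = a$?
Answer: $-3539$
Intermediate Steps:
$D = 11$
$g{\left(t,Z \right)} = 3 + 11 Z t$ ($g{\left(t,Z \right)} = 11 t Z + 3 = 11 Z t + 3 = 3 + 11 Z t$)
$g{\left(8,-4 \right)} - 3190 = \left(3 + 11 \left(-4\right) 8\right) - 3190 = \left(3 - 352\right) - 3190 = -349 - 3190 = -3539$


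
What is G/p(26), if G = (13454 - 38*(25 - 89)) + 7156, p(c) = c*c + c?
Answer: 11521/351 ≈ 32.823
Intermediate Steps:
p(c) = c + c² (p(c) = c² + c = c + c²)
G = 23042 (G = (13454 - 38*(-64)) + 7156 = (13454 + 2432) + 7156 = 15886 + 7156 = 23042)
G/p(26) = 23042/((26*(1 + 26))) = 23042/((26*27)) = 23042/702 = 23042*(1/702) = 11521/351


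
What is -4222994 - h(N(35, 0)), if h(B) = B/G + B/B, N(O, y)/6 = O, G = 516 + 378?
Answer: -629226290/149 ≈ -4.2230e+6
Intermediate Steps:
G = 894
N(O, y) = 6*O
h(B) = 1 + B/894 (h(B) = B/894 + B/B = B*(1/894) + 1 = B/894 + 1 = 1 + B/894)
-4222994 - h(N(35, 0)) = -4222994 - (1 + (6*35)/894) = -4222994 - (1 + (1/894)*210) = -4222994 - (1 + 35/149) = -4222994 - 1*184/149 = -4222994 - 184/149 = -629226290/149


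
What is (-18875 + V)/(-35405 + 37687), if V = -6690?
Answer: -25565/2282 ≈ -11.203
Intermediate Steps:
(-18875 + V)/(-35405 + 37687) = (-18875 - 6690)/(-35405 + 37687) = -25565/2282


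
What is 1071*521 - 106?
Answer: 557885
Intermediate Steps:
1071*521 - 106 = 557991 - 106 = 557885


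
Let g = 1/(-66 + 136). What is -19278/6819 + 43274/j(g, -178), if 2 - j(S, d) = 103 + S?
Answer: -6930764386/16072383 ≈ -431.22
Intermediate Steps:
g = 1/70 ≈ 0.014286
j(S, d) = -101 - S (j(S, d) = 2 - (103 + S) = 2 + (-103 - S) = -101 - S)
-19278/6819 + 43274/j(g, -178) = -19278/6819 + 43274/(-101 - 1*1/70) = -19278*1/6819 + 43274/(-101 - 1/70) = -6426/2273 + 43274/(-7071/70) = -6426/2273 + 43274*(-70/7071) = -6426/2273 - 3029180/7071 = -6930764386/16072383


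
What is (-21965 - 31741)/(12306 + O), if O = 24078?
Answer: -8951/6064 ≈ -1.4761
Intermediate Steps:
(-21965 - 31741)/(12306 + O) = (-21965 - 31741)/(12306 + 24078) = -53706/36384 = -53706*1/36384 = -8951/6064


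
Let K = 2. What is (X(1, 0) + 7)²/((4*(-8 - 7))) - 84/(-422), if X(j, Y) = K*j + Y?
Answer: -4857/4220 ≈ -1.1509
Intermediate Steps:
X(j, Y) = Y + 2*j (X(j, Y) = 2*j + Y = Y + 2*j)
(X(1, 0) + 7)²/((4*(-8 - 7))) - 84/(-422) = ((0 + 2*1) + 7)²/((4*(-8 - 7))) - 84/(-422) = ((0 + 2) + 7)²/((4*(-15))) - 84*(-1/422) = (2 + 7)²/(-60) + 42/211 = 9²*(-1/60) + 42/211 = 81*(-1/60) + 42/211 = -27/20 + 42/211 = -4857/4220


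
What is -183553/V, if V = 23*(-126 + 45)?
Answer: 183553/1863 ≈ 98.526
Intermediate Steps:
V = -1863 (V = 23*(-81) = -1863)
-183553/V = -183553/(-1863) = -183553*(-1/1863) = 183553/1863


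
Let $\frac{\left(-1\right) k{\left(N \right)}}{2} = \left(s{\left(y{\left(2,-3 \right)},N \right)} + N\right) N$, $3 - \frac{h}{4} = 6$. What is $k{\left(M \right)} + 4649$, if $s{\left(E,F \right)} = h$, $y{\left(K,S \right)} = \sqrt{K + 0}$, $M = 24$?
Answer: $4073$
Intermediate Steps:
$h = -12$ ($h = 12 - 24 = -12$)
$y{\left(K,S \right)} = \sqrt{K}$
$s{\left(E,F \right)} = -12$
$k{\left(N \right)} = - 2 N \left(-12 + N\right)$ ($k{\left(N \right)} = - 2 \left(-12 + N\right) N = - 2 N \left(-12 + N\right)$)
$k{\left(M \right)} + 4649 = 2 \cdot 24 \left(12 - 24\right) + 4649 = 2 \cdot 24 \left(-12\right) + 4649 = -576 + 4649 = 4073$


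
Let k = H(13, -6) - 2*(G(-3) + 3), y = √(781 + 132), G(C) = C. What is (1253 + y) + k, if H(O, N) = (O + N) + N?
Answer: 1254 + √913 ≈ 1284.2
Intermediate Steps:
H(O, N) = O + 2*N (H(O, N) = (N + O) + N = O + 2*N)
y = √913 ≈ 30.216
k = 1 (k = (13 + 2*(-6)) - 2*(-3 + 3) = (13 - 12) - 2*0 = 1 - 1*0 = 1 + 0 = 1)
(1253 + y) + k = (1253 + √913) + 1 = 1254 + √913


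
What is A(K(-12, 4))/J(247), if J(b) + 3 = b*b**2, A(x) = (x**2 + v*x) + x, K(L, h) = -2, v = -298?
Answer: 299/7534610 ≈ 3.9684e-5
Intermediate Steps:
A(x) = x**2 - 297*x (A(x) = (x**2 - 298*x) + x = x**2 - 297*x)
J(b) = -3 + b**3 (J(b) = -3 + b*b**2 = -3 + b**3)
A(K(-12, 4))/J(247) = (-2*(-297 - 2))/(-3 + 247**3) = (-2*(-299))/(-3 + 15069223) = 598/15069220 = 598*(1/15069220) = 299/7534610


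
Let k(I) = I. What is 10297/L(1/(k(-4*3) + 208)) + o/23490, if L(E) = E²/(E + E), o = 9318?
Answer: 15802601513/3915 ≈ 4.0364e+6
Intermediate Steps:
L(E) = E/2 (L(E) = E²/((2*E)) = (1/(2*E))*E² = E/2)
10297/L(1/(k(-4*3) + 208)) + o/23490 = 10297/((1/(2*(-4*3 + 208)))) + 9318/23490 = 10297/((1/(2*(-12 + 208)))) + 9318*(1/23490) = 10297/(((½)/196)) + 1553/3915 = 10297/(((½)*(1/196))) + 1553/3915 = 10297/(1/392) + 1553/3915 = 10297*392 + 1553/3915 = 4036424 + 1553/3915 = 15802601513/3915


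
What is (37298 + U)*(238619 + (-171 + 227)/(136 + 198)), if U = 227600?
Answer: 10556026626098/167 ≈ 6.3210e+10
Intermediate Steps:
(37298 + U)*(238619 + (-171 + 227)/(136 + 198)) = (37298 + 227600)*(238619 + (-171 + 227)/(136 + 198)) = 264898*(238619 + 56/334) = 264898*(238619 + (1/334)*56) = 264898*(238619 + 28/167) = 264898*(39849401/167) = 10556026626098/167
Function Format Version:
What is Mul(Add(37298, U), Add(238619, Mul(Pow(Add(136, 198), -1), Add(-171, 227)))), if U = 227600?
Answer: Rational(10556026626098, 167) ≈ 6.3210e+10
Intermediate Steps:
Mul(Add(37298, U), Add(238619, Mul(Pow(Add(136, 198), -1), Add(-171, 227)))) = Mul(Add(37298, 227600), Add(238619, Mul(Pow(Add(136, 198), -1), Add(-171, 227)))) = Mul(264898, Add(238619, Mul(Pow(334, -1), 56))) = Mul(264898, Add(238619, Mul(Rational(1, 334), 56))) = Mul(264898, Add(238619, Rational(28, 167))) = Mul(264898, Rational(39849401, 167)) = Rational(10556026626098, 167)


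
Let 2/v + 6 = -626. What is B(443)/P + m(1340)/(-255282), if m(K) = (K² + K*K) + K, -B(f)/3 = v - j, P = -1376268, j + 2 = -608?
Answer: -260375082326401/18503719572336 ≈ -14.072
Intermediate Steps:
j = -610 (j = -2 - 608 = -610)
v = -1/316 (v = 2/(-6 - 626) = 2/(-632) = 2*(-1/632) = -1/316 ≈ -0.0031646)
B(f) = -578277/316 (B(f) = -3*(-1/316 - 1*(-610)) = -3*(-1/316 + 610) = -3*192759/316 = -578277/316)
m(K) = K + 2*K² (m(K) = (K² + K²) + K = 2*K² + K = K + 2*K²)
B(443)/P + m(1340)/(-255282) = -578277/316/(-1376268) + (1340*(1 + 2*1340))/(-255282) = -578277/316*(-1/1376268) + (1340*(1 + 2680))*(-1/255282) = 192759/144966896 + (1340*2681)*(-1/255282) = 192759/144966896 + 3592540*(-1/255282) = 192759/144966896 - 1796270/127641 = -260375082326401/18503719572336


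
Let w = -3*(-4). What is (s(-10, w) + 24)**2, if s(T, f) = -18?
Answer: 36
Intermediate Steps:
w = 12
(s(-10, w) + 24)**2 = (-18 + 24)**2 = 6**2 = 36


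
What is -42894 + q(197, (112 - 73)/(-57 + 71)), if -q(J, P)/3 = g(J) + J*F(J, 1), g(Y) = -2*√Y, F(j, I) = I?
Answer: -43485 + 6*√197 ≈ -43401.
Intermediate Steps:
q(J, P) = -3*J + 6*√J (q(J, P) = -3*(-2*√J + J*1) = -3*(-2*√J + J) = -3*(J - 2*√J) = -3*J + 6*√J)
-42894 + q(197, (112 - 73)/(-57 + 71)) = -42894 + (-3*197 + 6*√197) = -42894 + (-591 + 6*√197) = -43485 + 6*√197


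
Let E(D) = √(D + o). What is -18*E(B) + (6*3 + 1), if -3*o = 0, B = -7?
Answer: 19 - 18*I*√7 ≈ 19.0 - 47.624*I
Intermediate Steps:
o = 0 (o = -⅓*0 = 0)
E(D) = √D (E(D) = √(D + 0) = √D)
-18*E(B) + (6*3 + 1) = -18*I*√7 + (6*3 + 1) = -18*I*√7 + (18 + 1) = -18*I*√7 + 19 = 19 - 18*I*√7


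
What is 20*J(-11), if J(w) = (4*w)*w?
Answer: 9680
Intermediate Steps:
J(w) = 4*w**2
20*J(-11) = 20*(4*(-11)**2) = 20*(4*121) = 20*484 = 9680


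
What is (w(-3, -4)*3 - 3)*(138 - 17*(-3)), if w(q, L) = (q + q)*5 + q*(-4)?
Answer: -10773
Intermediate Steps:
w(q, L) = 6*q (w(q, L) = (2*q)*5 - 4*q = 10*q - 4*q = 6*q)
(w(-3, -4)*3 - 3)*(138 - 17*(-3)) = ((6*(-3))*3 - 3)*(138 - 17*(-3)) = (-18*3 - 3)*(138 + 51) = (-54 - 3)*189 = -57*189 = -10773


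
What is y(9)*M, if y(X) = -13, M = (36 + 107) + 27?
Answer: -2210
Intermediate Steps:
M = 170 (M = 143 + 27 = 170)
y(9)*M = -13*170 = -2210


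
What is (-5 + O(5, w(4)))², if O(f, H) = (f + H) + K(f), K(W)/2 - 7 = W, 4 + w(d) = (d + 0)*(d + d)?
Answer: 2704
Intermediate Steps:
w(d) = -4 + 2*d² (w(d) = -4 + (d + 0)*(d + d) = -4 + d*(2*d) = -4 + 2*d²)
K(W) = 14 + 2*W
O(f, H) = 14 + H + 3*f (O(f, H) = (f + H) + (14 + 2*f) = (H + f) + (14 + 2*f) = 14 + H + 3*f)
(-5 + O(5, w(4)))² = (-5 + (14 + (-4 + 2*4²) + 3*5))² = (-5 + (14 + (-4 + 2*16) + 15))² = (-5 + (14 + (-4 + 32) + 15))² = (-5 + (14 + 28 + 15))² = (-5 + 57)² = 52² = 2704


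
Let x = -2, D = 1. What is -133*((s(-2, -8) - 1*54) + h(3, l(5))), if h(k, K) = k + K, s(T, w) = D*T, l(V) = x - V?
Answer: 7980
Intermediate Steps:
l(V) = -2 - V
s(T, w) = T (s(T, w) = 1*T = T)
h(k, K) = K + k
-133*((s(-2, -8) - 1*54) + h(3, l(5))) = -133*((-2 - 1*54) + ((-2 - 1*5) + 3)) = -133*((-2 - 54) + ((-2 - 5) + 3)) = -133*(-56 + (-7 + 3)) = -133*(-56 - 4) = -133*(-60) = 7980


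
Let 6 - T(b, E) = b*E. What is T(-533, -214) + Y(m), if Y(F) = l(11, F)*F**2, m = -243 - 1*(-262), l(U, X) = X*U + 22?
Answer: -30665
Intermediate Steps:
l(U, X) = 22 + U*X (l(U, X) = U*X + 22 = 22 + U*X)
m = 19 (m = -243 + 262 = 19)
Y(F) = F**2*(22 + 11*F) (Y(F) = (22 + 11*F)*F**2 = F**2*(22 + 11*F))
T(b, E) = 6 - E*b (T(b, E) = 6 - b*E = 6 - E*b)
T(-533, -214) + Y(m) = (6 - 1*(-214)*(-533)) + 11*19**2*(2 + 19) = (6 - 114062) + 11*361*21 = -114056 + 83391 = -30665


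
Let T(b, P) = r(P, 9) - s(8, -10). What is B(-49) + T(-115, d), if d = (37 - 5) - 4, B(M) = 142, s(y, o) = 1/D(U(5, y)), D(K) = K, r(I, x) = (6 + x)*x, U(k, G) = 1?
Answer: 276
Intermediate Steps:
r(I, x) = x*(6 + x)
s(y, o) = 1 (s(y, o) = 1/1 = 1)
d = 28 (d = 32 - 4 = 28)
T(b, P) = 134 (T(b, P) = 9*(6 + 9) - 1*1 = 9*15 - 1 = 135 - 1 = 134)
B(-49) + T(-115, d) = 142 + 134 = 276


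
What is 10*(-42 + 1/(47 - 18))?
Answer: -12170/29 ≈ -419.66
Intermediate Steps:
10*(-42 + 1/(47 - 18)) = 10*(-42 + 1/29) = 10*(-1217/29) = -12170/29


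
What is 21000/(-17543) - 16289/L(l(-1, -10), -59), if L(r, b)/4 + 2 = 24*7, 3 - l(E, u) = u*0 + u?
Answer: -299701927/11648552 ≈ -25.729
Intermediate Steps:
l(E, u) = 3 - u (l(E, u) = 3 - (u*0 + u) = 3 - (0 + u) = 3 - u)
L(r, b) = 664 (L(r, b) = -8 + 4*(24*7) = -8 + 4*168 = -8 + 672 = 664)
21000/(-17543) - 16289/L(l(-1, -10), -59) = 21000/(-17543) - 16289/664 = 21000*(-1/17543) - 16289*1/664 = -21000/17543 - 16289/664 = -299701927/11648552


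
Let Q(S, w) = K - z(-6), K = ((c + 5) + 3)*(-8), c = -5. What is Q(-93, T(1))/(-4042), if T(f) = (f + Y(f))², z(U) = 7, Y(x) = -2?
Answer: 31/4042 ≈ 0.0076695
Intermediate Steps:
K = -24 (K = ((-5 + 5) + 3)*(-8) = (0 + 3)*(-8) = 3*(-8) = -24)
T(f) = (-2 + f)² (T(f) = (f - 2)² = (-2 + f)²)
Q(S, w) = -31 (Q(S, w) = -24 - 1*7 = -24 - 7 = -31)
Q(-93, T(1))/(-4042) = -31/(-4042) = -31*(-1/4042) = 31/4042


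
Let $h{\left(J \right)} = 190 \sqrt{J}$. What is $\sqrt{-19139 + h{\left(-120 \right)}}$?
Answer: $\sqrt{-19139 + 380 i \sqrt{30}} \approx 7.5113 + 138.55 i$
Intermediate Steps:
$\sqrt{-19139 + h{\left(-120 \right)}} = \sqrt{-19139 + 190 \sqrt{-120}} = \sqrt{-19139 + 190 \cdot 2 i \sqrt{30}} = \sqrt{-19139 + 380 i \sqrt{30}}$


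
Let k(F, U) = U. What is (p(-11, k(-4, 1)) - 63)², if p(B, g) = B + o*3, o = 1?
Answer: 5041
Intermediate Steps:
p(B, g) = 3 + B (p(B, g) = B + 1*3 = B + 3 = 3 + B)
(p(-11, k(-4, 1)) - 63)² = ((3 - 11) - 63)² = (-8 - 63)² = (-71)² = 5041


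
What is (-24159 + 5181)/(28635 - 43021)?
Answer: 9489/7193 ≈ 1.3192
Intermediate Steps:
(-24159 + 5181)/(28635 - 43021) = -18978/(-14386) = -18978*(-1/14386) = 9489/7193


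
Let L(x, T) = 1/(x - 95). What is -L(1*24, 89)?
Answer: 1/71 ≈ 0.014085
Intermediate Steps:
L(x, T) = 1/(-95 + x)
-L(1*24, 89) = -1/(-95 + 1*24) = -1/(-95 + 24) = -1/(-71) = -1*(-1/71) = 1/71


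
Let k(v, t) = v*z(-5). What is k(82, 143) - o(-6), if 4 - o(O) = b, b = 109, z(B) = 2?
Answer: 269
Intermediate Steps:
o(O) = -105 (o(O) = 4 - 1*109 = 4 - 109 = -105)
k(v, t) = 2*v (k(v, t) = v*2 = 2*v)
k(82, 143) - o(-6) = 2*82 - 1*(-105) = 164 + 105 = 269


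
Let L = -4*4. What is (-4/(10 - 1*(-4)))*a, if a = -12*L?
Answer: -384/7 ≈ -54.857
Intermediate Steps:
L = -16
a = 192 (a = -12*(-16) = 192)
(-4/(10 - 1*(-4)))*a = -4/(10 - 1*(-4))*192 = -4/(10 + 4)*192 = -4/14*192 = -4*1/14*192 = -2/7*192 = -384/7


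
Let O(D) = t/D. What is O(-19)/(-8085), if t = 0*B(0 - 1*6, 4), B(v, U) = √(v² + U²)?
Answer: 0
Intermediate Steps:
B(v, U) = √(U² + v²)
t = 0 (t = 0*√(4² + (0 - 1*6)²) = 0*√(16 + (0 - 6)²) = 0*√(16 + (-6)²) = 0*√(16 + 36) = 0*√52 = 0*(2*√13) = 0)
O(D) = 0 (O(D) = 0/D = 0)
O(-19)/(-8085) = 0/(-8085) = 0*(-1/8085) = 0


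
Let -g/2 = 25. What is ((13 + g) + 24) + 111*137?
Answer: 15194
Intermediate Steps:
g = -50 (g = -2*25 = -50)
((13 + g) + 24) + 111*137 = ((13 - 50) + 24) + 111*137 = (-37 + 24) + 15207 = -13 + 15207 = 15194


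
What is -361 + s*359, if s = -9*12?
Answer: -39133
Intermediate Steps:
s = -108
-361 + s*359 = -361 - 108*359 = -361 - 38772 = -39133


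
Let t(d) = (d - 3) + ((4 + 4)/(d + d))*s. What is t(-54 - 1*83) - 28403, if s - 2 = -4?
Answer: -3910383/137 ≈ -28543.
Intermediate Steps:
s = -2 (s = 2 - 4 = -2)
t(d) = -3 + d - 8/d (t(d) = (d - 3) + ((4 + 4)/(d + d))*(-2) = (-3 + d) + (8/((2*d)))*(-2) = (-3 + d) + (8*(1/(2*d)))*(-2) = (-3 + d) + (4/d)*(-2) = (-3 + d) - 8/d = -3 + d - 8/d)
t(-54 - 1*83) - 28403 = (-3 + (-54 - 1*83) - 8/(-54 - 1*83)) - 28403 = (-3 + (-54 - 83) - 8/(-54 - 83)) - 28403 = (-3 - 137 - 8/(-137)) - 28403 = (-3 - 137 - 8*(-1/137)) - 28403 = (-3 - 137 + 8/137) - 28403 = -19172/137 - 28403 = -3910383/137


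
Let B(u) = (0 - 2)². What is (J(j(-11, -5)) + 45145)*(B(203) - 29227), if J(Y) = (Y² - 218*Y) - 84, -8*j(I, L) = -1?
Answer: -84225390903/64 ≈ -1.3160e+9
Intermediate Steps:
j(I, L) = ⅛ (j(I, L) = -⅛*(-1) = ⅛)
B(u) = 4 (B(u) = (-2)² = 4)
J(Y) = -84 + Y² - 218*Y
(J(j(-11, -5)) + 45145)*(B(203) - 29227) = ((-84 + (⅛)² - 218*⅛) + 45145)*(4 - 29227) = ((-84 + 1/64 - 109/4) + 45145)*(-29223) = (-7119/64 + 45145)*(-29223) = (2882161/64)*(-29223) = -84225390903/64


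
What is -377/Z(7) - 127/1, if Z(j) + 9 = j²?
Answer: -5457/40 ≈ -136.43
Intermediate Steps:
Z(j) = -9 + j²
-377/Z(7) - 127/1 = -377/(-9 + 7²) - 127/1 = -377/(-9 + 49) - 127*1 = -377/40 - 127 = -5457/40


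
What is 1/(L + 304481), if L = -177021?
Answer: 1/127460 ≈ 7.8456e-6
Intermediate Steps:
1/(L + 304481) = 1/(-177021 + 304481) = 1/127460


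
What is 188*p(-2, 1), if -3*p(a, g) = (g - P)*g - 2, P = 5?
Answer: 376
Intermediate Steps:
p(a, g) = ⅔ - g*(-5 + g)/3 (p(a, g) = -((g - 1*5)*g - 2)/3 = -((g - 5)*g - 2)/3 = -((-5 + g)*g - 2)/3 = -(g*(-5 + g) - 2)/3 = -(-2 + g*(-5 + g))/3 = ⅔ - g*(-5 + g)/3)
188*p(-2, 1) = 188*(⅔ - ⅓*1² + (5/3)*1) = 188*(⅔ - ⅓*1 + 5/3) = 188*(⅔ - ⅓ + 5/3) = 188*2 = 376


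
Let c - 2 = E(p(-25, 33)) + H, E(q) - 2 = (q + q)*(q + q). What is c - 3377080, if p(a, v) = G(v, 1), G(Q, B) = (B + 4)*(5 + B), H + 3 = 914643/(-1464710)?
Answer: -4941169340733/1464710 ≈ -3.3735e+6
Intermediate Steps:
H = -5308773/1464710 (H = -3 + 914643/(-1464710) = -3 + 914643*(-1/1464710) = -3 - 914643/1464710 = -5308773/1464710 ≈ -3.6245)
G(Q, B) = (4 + B)*(5 + B)
p(a, v) = 30 (p(a, v) = 20 + 1² + 9*1 = 20 + 1 + 9 = 30)
E(q) = 2 + 4*q² (E(q) = 2 + (q + q)*(q + q) = 2 + (2*q)*(2*q) = 2 + 4*q²)
c = 5273506067/1464710 (c = 2 + ((2 + 4*30²) - 5308773/1464710) = 2 + ((2 + 4*900) - 5308773/1464710) = 2 + ((2 + 3600) - 5308773/1464710) = 2 + (3602 - 5308773/1464710) = 2 + 5270576647/1464710 = 5273506067/1464710 ≈ 3600.4)
c - 3377080 = 5273506067/1464710 - 3377080 = -4941169340733/1464710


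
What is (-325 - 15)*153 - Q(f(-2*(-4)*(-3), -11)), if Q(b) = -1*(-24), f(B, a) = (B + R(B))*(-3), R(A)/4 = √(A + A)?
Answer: -52044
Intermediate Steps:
R(A) = 4*√2*√A (R(A) = 4*√(A + A) = 4*√(2*A) = 4*(√2*√A) = 4*√2*√A)
f(B, a) = -3*B - 12*√2*√B (f(B, a) = (B + 4*√2*√B)*(-3) = -3*B - 12*√2*√B)
Q(b) = 24
(-325 - 15)*153 - Q(f(-2*(-4)*(-3), -11)) = (-325 - 15)*153 - 1*24 = -340*153 - 24 = -52020 - 24 = -52044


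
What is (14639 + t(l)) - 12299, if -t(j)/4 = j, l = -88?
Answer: 2692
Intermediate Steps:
t(j) = -4*j
(14639 + t(l)) - 12299 = (14639 - 4*(-88)) - 12299 = (14639 + 352) - 12299 = 14991 - 12299 = 2692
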